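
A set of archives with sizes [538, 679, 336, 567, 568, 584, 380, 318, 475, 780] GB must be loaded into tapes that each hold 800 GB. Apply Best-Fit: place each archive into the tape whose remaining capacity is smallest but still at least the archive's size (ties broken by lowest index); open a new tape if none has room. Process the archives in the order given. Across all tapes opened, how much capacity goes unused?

1175

tape 1: place 538 GB, 262 GB left
tape 2: place 679 GB, 121 GB left
tape 3: place 336 GB, 464 GB left
tape 4: place 567 GB, 233 GB left
tape 5: place 568 GB, 232 GB left
tape 6: place 584 GB, 216 GB left
tape 3: place 380 GB, 84 GB left
tape 7: place 318 GB, 482 GB left
tape 7: place 475 GB, 7 GB left
tape 8: place 780 GB, 20 GB left
8 tapes × 800 GB = 6400 GB; used 5225 GB; unused 1175 GB.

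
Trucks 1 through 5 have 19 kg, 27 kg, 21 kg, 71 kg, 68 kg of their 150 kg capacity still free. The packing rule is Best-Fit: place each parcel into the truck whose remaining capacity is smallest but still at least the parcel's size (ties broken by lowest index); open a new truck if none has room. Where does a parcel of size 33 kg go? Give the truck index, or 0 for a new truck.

5

Trucks with room: truck 4 (71 kg), truck 5 (68 kg).
Tightest fit is truck 5 with 68 kg free.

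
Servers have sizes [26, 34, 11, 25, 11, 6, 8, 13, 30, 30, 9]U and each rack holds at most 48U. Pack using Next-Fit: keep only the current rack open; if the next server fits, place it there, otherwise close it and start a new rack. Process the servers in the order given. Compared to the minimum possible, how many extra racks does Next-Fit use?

Next-Fit: [26] [34,11] [25,11,6] [8,13] [30] [30,9] → 6 racks.
Total size 203U; any packing needs at least ⌈203/48⌉ = 5 racks.
An optimal packing achieves that bound: [34,13] [30,11,6] [30,11] [26,9,8] [25] → 5 racks.
Excess: 6 − 5 = 1.

1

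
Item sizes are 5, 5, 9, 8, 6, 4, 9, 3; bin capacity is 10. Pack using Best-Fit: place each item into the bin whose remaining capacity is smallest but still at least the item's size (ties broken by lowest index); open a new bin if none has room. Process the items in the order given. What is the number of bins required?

6

5 → bin 1 (remaining 5)
5 → bin 1 (remaining 0)
9 → bin 2 (remaining 1)
8 → bin 3 (remaining 2)
6 → bin 4 (remaining 4)
4 → bin 4 (remaining 0)
9 → bin 5 (remaining 1)
3 → bin 6 (remaining 7)
Final bins: [5,5] [9] [8] [6,4] [9] [3].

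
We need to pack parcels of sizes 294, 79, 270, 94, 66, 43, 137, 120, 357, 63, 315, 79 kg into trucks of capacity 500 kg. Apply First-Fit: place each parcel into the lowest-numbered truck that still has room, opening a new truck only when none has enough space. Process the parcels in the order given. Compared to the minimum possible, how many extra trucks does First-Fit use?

First-Fit: [294,79,94] [270,66,43,120] [137,357] [63,315,79] → 4 trucks.
Total size 1917 kg; any packing needs at least ⌈1917/500⌉ = 4 trucks.
So 4 is already optimal.

0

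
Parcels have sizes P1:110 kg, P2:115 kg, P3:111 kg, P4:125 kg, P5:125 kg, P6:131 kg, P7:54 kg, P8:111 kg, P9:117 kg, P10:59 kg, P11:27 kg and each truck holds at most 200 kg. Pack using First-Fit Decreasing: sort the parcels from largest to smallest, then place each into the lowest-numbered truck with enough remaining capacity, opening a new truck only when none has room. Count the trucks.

Sorted descending: 131, 125, 125, 117, 115, 111, 111, 110, 59, 54, 27.
truck 1: place 131 kg, 69 kg left
truck 2: place 125 kg, 75 kg left
truck 3: place 125 kg, 75 kg left
truck 4: place 117 kg, 83 kg left
truck 5: place 115 kg, 85 kg left
truck 6: place 111 kg, 89 kg left
truck 7: place 111 kg, 89 kg left
truck 8: place 110 kg, 90 kg left
truck 1: place 59 kg, 10 kg left
truck 2: place 54 kg, 21 kg left
truck 3: place 27 kg, 48 kg left
Final trucks: [131,59] [125,54] [125,27] [117] [115] [111] [111] [110].

8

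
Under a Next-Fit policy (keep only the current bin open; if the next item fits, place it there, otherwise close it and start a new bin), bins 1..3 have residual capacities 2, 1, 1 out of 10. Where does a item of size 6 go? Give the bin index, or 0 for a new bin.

0

Next-Fit only looks at bin 3, which has 1 free.
6 does not fit, so a new bin is opened.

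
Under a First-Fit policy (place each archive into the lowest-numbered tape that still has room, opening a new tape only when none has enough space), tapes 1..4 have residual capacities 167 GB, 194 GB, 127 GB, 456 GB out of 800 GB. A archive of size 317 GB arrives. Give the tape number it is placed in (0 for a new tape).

4

Tapes with room: tape 4 (456 GB).
The first with room is tape 4.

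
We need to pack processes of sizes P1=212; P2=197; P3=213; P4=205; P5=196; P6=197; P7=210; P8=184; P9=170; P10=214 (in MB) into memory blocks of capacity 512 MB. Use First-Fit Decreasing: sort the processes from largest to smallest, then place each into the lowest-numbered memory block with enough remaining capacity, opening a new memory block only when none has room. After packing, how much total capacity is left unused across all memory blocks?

Sorted descending: 214, 213, 212, 210, 205, 197, 197, 196, 184, 170.
memory block 1: place 214 MB, 298 MB left
memory block 1: place 213 MB, 85 MB left
memory block 2: place 212 MB, 300 MB left
memory block 2: place 210 MB, 90 MB left
memory block 3: place 205 MB, 307 MB left
memory block 3: place 197 MB, 110 MB left
memory block 4: place 197 MB, 315 MB left
memory block 4: place 196 MB, 119 MB left
memory block 5: place 184 MB, 328 MB left
memory block 5: place 170 MB, 158 MB left
5 memory blocks × 512 MB = 2560 MB; used 1998 MB; unused 562 MB.

562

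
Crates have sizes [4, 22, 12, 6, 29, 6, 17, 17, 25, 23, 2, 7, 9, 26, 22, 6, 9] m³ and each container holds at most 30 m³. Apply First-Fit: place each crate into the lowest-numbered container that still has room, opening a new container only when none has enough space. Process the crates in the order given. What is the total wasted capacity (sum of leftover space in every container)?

58

container 1: place 4 m³, 26 m³ left
container 1: place 22 m³, 4 m³ left
container 2: place 12 m³, 18 m³ left
container 2: place 6 m³, 12 m³ left
container 3: place 29 m³, 1 m³ left
container 2: place 6 m³, 6 m³ left
container 4: place 17 m³, 13 m³ left
container 5: place 17 m³, 13 m³ left
container 6: place 25 m³, 5 m³ left
container 7: place 23 m³, 7 m³ left
container 1: place 2 m³, 2 m³ left
container 4: place 7 m³, 6 m³ left
container 5: place 9 m³, 4 m³ left
container 8: place 26 m³, 4 m³ left
container 9: place 22 m³, 8 m³ left
container 2: place 6 m³, 0 m³ left
container 10: place 9 m³, 21 m³ left
10 containers × 30 m³ = 300 m³; used 242 m³; unused 58 m³.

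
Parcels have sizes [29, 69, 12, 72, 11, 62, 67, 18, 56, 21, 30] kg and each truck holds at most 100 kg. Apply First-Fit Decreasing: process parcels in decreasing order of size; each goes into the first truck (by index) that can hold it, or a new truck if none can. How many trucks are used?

5 trucks

Sorted descending: 72, 69, 67, 62, 56, 30, 29, 21, 18, 12, 11.
Put 72 kg in truck 1; 28 kg remain.
Put 69 kg in truck 2; 31 kg remain.
Put 67 kg in truck 3; 33 kg remain.
Put 62 kg in truck 4; 38 kg remain.
Put 56 kg in truck 5; 44 kg remain.
Put 30 kg in truck 2; 1 kg remain.
Put 29 kg in truck 3; 4 kg remain.
Put 21 kg in truck 1; 7 kg remain.
Put 18 kg in truck 4; 20 kg remain.
Put 12 kg in truck 4; 8 kg remain.
Put 11 kg in truck 5; 33 kg remain.
Final trucks: [72,21] [69,30] [67,29] [62,18,12] [56,11].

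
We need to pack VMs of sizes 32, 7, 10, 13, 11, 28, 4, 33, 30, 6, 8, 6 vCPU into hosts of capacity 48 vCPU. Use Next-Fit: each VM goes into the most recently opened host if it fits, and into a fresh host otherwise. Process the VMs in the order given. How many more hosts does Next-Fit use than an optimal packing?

2

Next-Fit: [32,7] [10,13,11] [28,4] [33] [30,6,8] [6] → 6 hosts.
Total size 188 vCPU; any packing needs at least ⌈188/48⌉ = 4 hosts.
An optimal packing achieves that bound: [33,13] [32,11,4] [30,10,8] [28,7,6,6] → 4 hosts.
Excess: 6 − 4 = 2.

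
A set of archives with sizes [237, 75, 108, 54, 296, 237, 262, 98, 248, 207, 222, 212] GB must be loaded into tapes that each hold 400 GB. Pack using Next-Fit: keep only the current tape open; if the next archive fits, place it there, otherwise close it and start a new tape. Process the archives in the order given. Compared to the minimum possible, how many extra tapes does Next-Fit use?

1

Next-Fit: [237,75] [108,54] [296] [237] [262,98] [248] [207] [222] [212] → 9 tapes.
8 archives exceed 200 GB (half the capacity), and no two of those can share a tape, so at least 8 tapes are needed.
An optimal packing achieves that bound: [296,98] [262,108] [248,75,54] [237] [237] [222] [212] [207] → 8 tapes.
Excess: 9 − 8 = 1.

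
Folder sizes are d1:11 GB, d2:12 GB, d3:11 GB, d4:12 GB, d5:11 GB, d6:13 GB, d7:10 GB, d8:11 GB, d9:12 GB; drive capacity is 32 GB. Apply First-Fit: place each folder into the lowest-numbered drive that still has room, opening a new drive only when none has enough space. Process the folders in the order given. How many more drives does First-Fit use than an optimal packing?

1

First-Fit: [11,12] [11,12] [11,13] [10,11] [12] → 5 drives.
Total size 103 GB; any packing needs at least ⌈103/32⌉ = 4 drives.
An optimal packing achieves that bound: [13,12] [12,12] [11,11,10] [11,11] → 4 drives.
Excess: 5 − 4 = 1.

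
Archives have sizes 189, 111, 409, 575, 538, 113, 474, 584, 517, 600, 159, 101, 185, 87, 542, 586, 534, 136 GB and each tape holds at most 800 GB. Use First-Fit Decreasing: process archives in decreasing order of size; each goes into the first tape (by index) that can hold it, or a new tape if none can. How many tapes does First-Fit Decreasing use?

10

Sorted descending: 600, 586, 584, 575, 542, 538, 534, 517, 474, 409, 189, 185, 159, 136, 113, 111, 101, 87.
Put 600 GB in tape 1; 200 GB remain.
Put 586 GB in tape 2; 214 GB remain.
Put 584 GB in tape 3; 216 GB remain.
Put 575 GB in tape 4; 225 GB remain.
Put 542 GB in tape 5; 258 GB remain.
Put 538 GB in tape 6; 262 GB remain.
Put 534 GB in tape 7; 266 GB remain.
Put 517 GB in tape 8; 283 GB remain.
Put 474 GB in tape 9; 326 GB remain.
Put 409 GB in tape 10; 391 GB remain.
Put 189 GB in tape 1; 11 GB remain.
Put 185 GB in tape 2; 29 GB remain.
Put 159 GB in tape 3; 57 GB remain.
Put 136 GB in tape 4; 89 GB remain.
Put 113 GB in tape 5; 145 GB remain.
Put 111 GB in tape 5; 34 GB remain.
Put 101 GB in tape 6; 161 GB remain.
Put 87 GB in tape 4; 2 GB remain.
Final tapes: [600,189] [586,185] [584,159] [575,136,87] [542,113,111] [538,101] [534] [517] [474] [409].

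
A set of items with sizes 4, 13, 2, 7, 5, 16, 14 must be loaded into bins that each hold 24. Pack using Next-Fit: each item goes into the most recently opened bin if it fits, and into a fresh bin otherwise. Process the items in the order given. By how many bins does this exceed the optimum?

1

Next-Fit: [4,13,2] [7,5] [16] [14] → 4 bins.
Total size 61; any packing needs at least ⌈61/24⌉ = 3 bins.
An optimal packing achieves that bound: [16,7] [14,5,4] [13,2] → 3 bins.
Excess: 4 − 3 = 1.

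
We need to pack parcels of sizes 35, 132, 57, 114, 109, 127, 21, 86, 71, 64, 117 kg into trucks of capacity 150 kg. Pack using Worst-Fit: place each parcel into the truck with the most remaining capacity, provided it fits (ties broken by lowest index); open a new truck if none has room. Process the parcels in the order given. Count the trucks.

truck 1: place 35 kg, 115 kg left
truck 2: place 132 kg, 18 kg left
truck 1: place 57 kg, 58 kg left
truck 3: place 114 kg, 36 kg left
truck 4: place 109 kg, 41 kg left
truck 5: place 127 kg, 23 kg left
truck 1: place 21 kg, 37 kg left
truck 6: place 86 kg, 64 kg left
truck 7: place 71 kg, 79 kg left
truck 7: place 64 kg, 15 kg left
truck 8: place 117 kg, 33 kg left
Final trucks: [35,57,21] [132] [114] [109] [127] [86] [71,64] [117].

8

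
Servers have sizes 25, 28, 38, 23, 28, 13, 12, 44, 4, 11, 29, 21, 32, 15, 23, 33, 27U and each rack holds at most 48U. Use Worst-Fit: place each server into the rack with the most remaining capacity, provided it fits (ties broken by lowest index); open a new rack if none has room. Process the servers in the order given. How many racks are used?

Put 25U in rack 1; 23U remain.
Put 28U in rack 2; 20U remain.
Put 38U in rack 3; 10U remain.
Put 23U in rack 1; 0U remain.
Put 28U in rack 4; 20U remain.
Put 13U in rack 2; 7U remain.
Put 12U in rack 4; 8U remain.
Put 44U in rack 5; 4U remain.
Put 4U in rack 3; 6U remain.
Put 11U in rack 6; 37U remain.
Put 29U in rack 6; 8U remain.
Put 21U in rack 7; 27U remain.
Put 32U in rack 8; 16U remain.
Put 15U in rack 7; 12U remain.
Put 23U in rack 9; 25U remain.
Put 33U in rack 10; 15U remain.
Put 27U in rack 11; 21U remain.
Final racks: [25,23] [28,13] [38,4] [28,12] [44] [11,29] [21,15] [32] [23] [33] [27].

11 racks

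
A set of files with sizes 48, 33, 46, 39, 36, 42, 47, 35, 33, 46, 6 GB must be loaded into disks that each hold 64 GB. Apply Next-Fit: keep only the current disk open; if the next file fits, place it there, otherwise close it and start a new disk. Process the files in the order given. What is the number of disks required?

10 disks

disk 1: place 48 GB, 16 GB left
disk 2: place 33 GB, 31 GB left
disk 3: place 46 GB, 18 GB left
disk 4: place 39 GB, 25 GB left
disk 5: place 36 GB, 28 GB left
disk 6: place 42 GB, 22 GB left
disk 7: place 47 GB, 17 GB left
disk 8: place 35 GB, 29 GB left
disk 9: place 33 GB, 31 GB left
disk 10: place 46 GB, 18 GB left
disk 10: place 6 GB, 12 GB left
Final disks: [48] [33] [46] [39] [36] [42] [47] [35] [33] [46,6].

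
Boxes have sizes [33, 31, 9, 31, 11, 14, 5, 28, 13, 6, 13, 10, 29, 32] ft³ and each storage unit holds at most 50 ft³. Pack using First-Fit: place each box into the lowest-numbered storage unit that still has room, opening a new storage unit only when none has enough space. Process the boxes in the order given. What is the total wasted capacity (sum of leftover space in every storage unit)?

85

Put 33 ft³ in storage unit 1; 17 ft³ remain.
Put 31 ft³ in storage unit 2; 19 ft³ remain.
Put 9 ft³ in storage unit 1; 8 ft³ remain.
Put 31 ft³ in storage unit 3; 19 ft³ remain.
Put 11 ft³ in storage unit 2; 8 ft³ remain.
Put 14 ft³ in storage unit 3; 5 ft³ remain.
Put 5 ft³ in storage unit 1; 3 ft³ remain.
Put 28 ft³ in storage unit 4; 22 ft³ remain.
Put 13 ft³ in storage unit 4; 9 ft³ remain.
Put 6 ft³ in storage unit 2; 2 ft³ remain.
Put 13 ft³ in storage unit 5; 37 ft³ remain.
Put 10 ft³ in storage unit 5; 27 ft³ remain.
Put 29 ft³ in storage unit 6; 21 ft³ remain.
Put 32 ft³ in storage unit 7; 18 ft³ remain.
7 storage units × 50 ft³ = 350 ft³; used 265 ft³; unused 85 ft³.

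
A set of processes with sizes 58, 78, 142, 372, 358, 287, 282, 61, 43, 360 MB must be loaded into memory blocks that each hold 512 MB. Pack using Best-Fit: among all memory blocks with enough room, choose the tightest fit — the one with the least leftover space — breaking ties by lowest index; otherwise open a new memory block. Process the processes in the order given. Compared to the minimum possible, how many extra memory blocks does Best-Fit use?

1

Best-Fit: [58,78,142] [372,61,43] [358] [287] [282] [360] → 6 memory blocks.
5 processes exceed 256 MB (half the capacity), and no two of those can share a memory block, so at least 5 memory blocks are needed.
An optimal packing achieves that bound: [372,78,61] [360,142] [358,58,43] [287] [282] → 5 memory blocks.
Excess: 6 − 5 = 1.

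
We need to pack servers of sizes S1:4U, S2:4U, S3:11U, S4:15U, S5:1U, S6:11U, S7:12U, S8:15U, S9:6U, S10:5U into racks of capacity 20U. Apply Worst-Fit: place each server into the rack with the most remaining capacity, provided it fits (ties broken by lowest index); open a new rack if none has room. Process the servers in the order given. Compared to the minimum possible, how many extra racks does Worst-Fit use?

Worst-Fit: [4,4,11] [15,1] [11,6] [12,5] [15] → 5 racks.
Total size 84U; any packing needs at least ⌈84/20⌉ = 5 racks.
So 5 is already optimal.

0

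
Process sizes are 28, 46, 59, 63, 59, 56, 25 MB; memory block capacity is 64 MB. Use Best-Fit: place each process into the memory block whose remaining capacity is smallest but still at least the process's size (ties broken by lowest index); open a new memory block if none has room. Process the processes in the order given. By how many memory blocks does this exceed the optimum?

0

Best-Fit: [28,25] [46] [59] [63] [59] [56] → 6 memory blocks.
Total size 336 MB; any packing needs at least ⌈336/64⌉ = 6 memory blocks.
So 6 is already optimal.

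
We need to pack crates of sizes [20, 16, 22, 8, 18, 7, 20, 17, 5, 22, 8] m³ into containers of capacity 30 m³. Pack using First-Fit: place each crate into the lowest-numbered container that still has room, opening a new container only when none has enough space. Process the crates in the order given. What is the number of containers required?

7

container 1: place 20 m³, 10 m³ left
container 2: place 16 m³, 14 m³ left
container 3: place 22 m³, 8 m³ left
container 1: place 8 m³, 2 m³ left
container 4: place 18 m³, 12 m³ left
container 2: place 7 m³, 7 m³ left
container 5: place 20 m³, 10 m³ left
container 6: place 17 m³, 13 m³ left
container 2: place 5 m³, 2 m³ left
container 7: place 22 m³, 8 m³ left
container 3: place 8 m³, 0 m³ left
Final containers: [20,8] [16,7,5] [22,8] [18] [20] [17] [22].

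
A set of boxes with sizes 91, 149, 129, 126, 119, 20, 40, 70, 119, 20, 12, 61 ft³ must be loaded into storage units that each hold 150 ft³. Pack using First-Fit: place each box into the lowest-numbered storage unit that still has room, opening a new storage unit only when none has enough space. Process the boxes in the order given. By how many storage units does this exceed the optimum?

First-Fit: [91,20,20,12] [149] [129] [126] [119] [40,70] [119] [61] → 8 storage units.
Total size 956 ft³; any packing needs at least ⌈956/150⌉ = 7 storage units.
An optimal packing achieves that bound: [149] [129,20] [126,20] [119,12] [119] [91,40] [70,61] → 7 storage units.
Excess: 8 − 7 = 1.

1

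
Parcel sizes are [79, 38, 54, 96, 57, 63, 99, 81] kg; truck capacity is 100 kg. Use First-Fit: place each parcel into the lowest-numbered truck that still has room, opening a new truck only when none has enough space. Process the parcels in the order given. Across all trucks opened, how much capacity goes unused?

Put 79 kg in truck 1; 21 kg remain.
Put 38 kg in truck 2; 62 kg remain.
Put 54 kg in truck 2; 8 kg remain.
Put 96 kg in truck 3; 4 kg remain.
Put 57 kg in truck 4; 43 kg remain.
Put 63 kg in truck 5; 37 kg remain.
Put 99 kg in truck 6; 1 kg remain.
Put 81 kg in truck 7; 19 kg remain.
7 trucks × 100 kg = 700 kg; used 567 kg; unused 133 kg.

133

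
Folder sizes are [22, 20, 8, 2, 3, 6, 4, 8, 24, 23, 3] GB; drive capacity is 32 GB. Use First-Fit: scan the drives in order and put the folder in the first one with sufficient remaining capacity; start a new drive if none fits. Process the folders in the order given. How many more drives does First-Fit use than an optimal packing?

1

First-Fit: [22,8,2] [20,3,6,3] [4,8] [24] [23] → 5 drives.
Total size 123 GB; any packing needs at least ⌈123/32⌉ = 4 drives.
An optimal packing achieves that bound: [24,8] [23,8] [22,6,4] [20,3,3,2] → 4 drives.
Excess: 5 − 4 = 1.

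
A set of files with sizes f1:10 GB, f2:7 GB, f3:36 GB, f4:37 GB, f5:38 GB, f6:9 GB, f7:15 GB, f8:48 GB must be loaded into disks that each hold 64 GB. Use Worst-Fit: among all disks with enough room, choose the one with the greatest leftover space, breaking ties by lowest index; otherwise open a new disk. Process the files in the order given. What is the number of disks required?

4 disks

f1 (10 GB) → disk 1 (remaining 54 GB)
f2 (7 GB) → disk 1 (remaining 47 GB)
f3 (36 GB) → disk 1 (remaining 11 GB)
f4 (37 GB) → disk 2 (remaining 27 GB)
f5 (38 GB) → disk 3 (remaining 26 GB)
f6 (9 GB) → disk 2 (remaining 18 GB)
f7 (15 GB) → disk 3 (remaining 11 GB)
f8 (48 GB) → disk 4 (remaining 16 GB)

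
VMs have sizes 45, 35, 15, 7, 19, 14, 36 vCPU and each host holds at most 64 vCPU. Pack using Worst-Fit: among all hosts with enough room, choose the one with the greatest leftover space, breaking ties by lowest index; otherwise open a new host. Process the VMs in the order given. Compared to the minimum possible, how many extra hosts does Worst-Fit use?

1

Worst-Fit: [45,7] [35,15] [19,14] [36] → 4 hosts.
Total size 171 vCPU; any packing needs at least ⌈171/64⌉ = 3 hosts.
An optimal packing achieves that bound: [45,19] [36,15,7] [35,14] → 3 hosts.
Excess: 4 − 3 = 1.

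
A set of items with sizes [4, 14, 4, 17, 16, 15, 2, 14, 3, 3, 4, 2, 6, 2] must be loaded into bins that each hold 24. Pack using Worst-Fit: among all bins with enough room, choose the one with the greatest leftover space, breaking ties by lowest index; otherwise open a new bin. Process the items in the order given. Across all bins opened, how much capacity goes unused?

14

4 → bin 1 (remaining 20)
14 → bin 1 (remaining 6)
4 → bin 1 (remaining 2)
17 → bin 2 (remaining 7)
16 → bin 3 (remaining 8)
15 → bin 4 (remaining 9)
2 → bin 4 (remaining 7)
14 → bin 5 (remaining 10)
3 → bin 5 (remaining 7)
3 → bin 3 (remaining 5)
4 → bin 2 (remaining 3)
2 → bin 4 (remaining 5)
6 → bin 5 (remaining 1)
2 → bin 3 (remaining 3)
5 bins × 24 = 120; used 106; unused 14.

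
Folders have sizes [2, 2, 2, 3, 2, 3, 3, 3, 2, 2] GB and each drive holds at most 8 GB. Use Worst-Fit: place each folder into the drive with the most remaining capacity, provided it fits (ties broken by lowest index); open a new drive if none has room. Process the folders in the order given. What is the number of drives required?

3

2 GB → drive 1 (remaining 6 GB)
2 GB → drive 1 (remaining 4 GB)
2 GB → drive 1 (remaining 2 GB)
3 GB → drive 2 (remaining 5 GB)
2 GB → drive 2 (remaining 3 GB)
3 GB → drive 2 (remaining 0 GB)
3 GB → drive 3 (remaining 5 GB)
3 GB → drive 3 (remaining 2 GB)
2 GB → drive 1 (remaining 0 GB)
2 GB → drive 3 (remaining 0 GB)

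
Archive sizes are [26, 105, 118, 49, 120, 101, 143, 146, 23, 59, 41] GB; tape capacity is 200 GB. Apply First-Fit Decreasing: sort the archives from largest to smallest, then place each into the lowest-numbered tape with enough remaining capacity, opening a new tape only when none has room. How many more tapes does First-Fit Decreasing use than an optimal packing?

0

First-Fit Decreasing: [146,49] [143,41] [120,59] [118,26,23] [105] [101] → 6 tapes.
6 archives exceed 100 GB (half the capacity), and no two of those can share a tape, so at least 6 tapes are needed.
So 6 is already optimal.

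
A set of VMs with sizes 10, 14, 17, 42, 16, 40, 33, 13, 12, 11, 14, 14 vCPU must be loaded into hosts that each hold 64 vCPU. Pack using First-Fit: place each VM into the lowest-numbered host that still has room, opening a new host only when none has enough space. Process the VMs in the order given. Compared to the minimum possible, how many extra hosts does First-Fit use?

First-Fit: [10,14,17,16] [42,13] [40,12,11] [33,14,14] → 4 hosts.
Total size 236 vCPU; any packing needs at least ⌈236/64⌉ = 4 hosts.
So 4 is already optimal.

0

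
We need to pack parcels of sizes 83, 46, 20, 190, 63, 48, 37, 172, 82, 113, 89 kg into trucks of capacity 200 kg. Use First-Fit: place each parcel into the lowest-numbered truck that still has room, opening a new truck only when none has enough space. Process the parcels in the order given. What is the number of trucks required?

6

Put 83 kg in truck 1; 117 kg remain.
Put 46 kg in truck 1; 71 kg remain.
Put 20 kg in truck 1; 51 kg remain.
Put 190 kg in truck 2; 10 kg remain.
Put 63 kg in truck 3; 137 kg remain.
Put 48 kg in truck 1; 3 kg remain.
Put 37 kg in truck 3; 100 kg remain.
Put 172 kg in truck 4; 28 kg remain.
Put 82 kg in truck 3; 18 kg remain.
Put 113 kg in truck 5; 87 kg remain.
Put 89 kg in truck 6; 111 kg remain.
Final trucks: [83,46,20,48] [190] [63,37,82] [172] [113] [89].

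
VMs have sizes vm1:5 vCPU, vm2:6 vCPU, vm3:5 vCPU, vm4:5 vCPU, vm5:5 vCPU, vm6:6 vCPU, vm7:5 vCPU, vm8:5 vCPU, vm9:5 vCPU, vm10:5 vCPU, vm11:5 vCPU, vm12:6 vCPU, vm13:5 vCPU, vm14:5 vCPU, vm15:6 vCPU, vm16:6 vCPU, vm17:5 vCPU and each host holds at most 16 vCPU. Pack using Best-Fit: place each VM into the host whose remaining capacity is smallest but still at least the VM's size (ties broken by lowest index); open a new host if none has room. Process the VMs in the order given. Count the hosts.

6

Put vm1 (5 vCPU) in host 1; 11 vCPU remain.
Put vm2 (6 vCPU) in host 1; 5 vCPU remain.
Put vm3 (5 vCPU) in host 1; 0 vCPU remain.
Put vm4 (5 vCPU) in host 2; 11 vCPU remain.
Put vm5 (5 vCPU) in host 2; 6 vCPU remain.
Put vm6 (6 vCPU) in host 2; 0 vCPU remain.
Put vm7 (5 vCPU) in host 3; 11 vCPU remain.
Put vm8 (5 vCPU) in host 3; 6 vCPU remain.
Put vm9 (5 vCPU) in host 3; 1 vCPU remain.
Put vm10 (5 vCPU) in host 4; 11 vCPU remain.
Put vm11 (5 vCPU) in host 4; 6 vCPU remain.
Put vm12 (6 vCPU) in host 4; 0 vCPU remain.
Put vm13 (5 vCPU) in host 5; 11 vCPU remain.
Put vm14 (5 vCPU) in host 5; 6 vCPU remain.
Put vm15 (6 vCPU) in host 5; 0 vCPU remain.
Put vm16 (6 vCPU) in host 6; 10 vCPU remain.
Put vm17 (5 vCPU) in host 6; 5 vCPU remain.
Final hosts: [5,6,5] [5,5,6] [5,5,5] [5,5,6] [5,5,6] [6,5].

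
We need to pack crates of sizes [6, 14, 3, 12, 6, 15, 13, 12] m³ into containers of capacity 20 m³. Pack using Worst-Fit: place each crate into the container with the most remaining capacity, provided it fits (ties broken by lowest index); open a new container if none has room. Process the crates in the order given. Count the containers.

5 containers

6 m³ → container 1 (remaining 14 m³)
14 m³ → container 1 (remaining 0 m³)
3 m³ → container 2 (remaining 17 m³)
12 m³ → container 2 (remaining 5 m³)
6 m³ → container 3 (remaining 14 m³)
15 m³ → container 4 (remaining 5 m³)
13 m³ → container 3 (remaining 1 m³)
12 m³ → container 5 (remaining 8 m³)
Final containers: [6,14] [3,12] [6,13] [15] [12].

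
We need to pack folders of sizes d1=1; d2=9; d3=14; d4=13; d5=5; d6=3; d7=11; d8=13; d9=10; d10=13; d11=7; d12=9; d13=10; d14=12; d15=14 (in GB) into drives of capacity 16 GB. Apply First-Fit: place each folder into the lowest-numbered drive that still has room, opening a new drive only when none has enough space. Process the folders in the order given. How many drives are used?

11

d1 (1 GB) → drive 1 (remaining 15 GB)
d2 (9 GB) → drive 1 (remaining 6 GB)
d3 (14 GB) → drive 2 (remaining 2 GB)
d4 (13 GB) → drive 3 (remaining 3 GB)
d5 (5 GB) → drive 1 (remaining 1 GB)
d6 (3 GB) → drive 3 (remaining 0 GB)
d7 (11 GB) → drive 4 (remaining 5 GB)
d8 (13 GB) → drive 5 (remaining 3 GB)
d9 (10 GB) → drive 6 (remaining 6 GB)
d10 (13 GB) → drive 7 (remaining 3 GB)
d11 (7 GB) → drive 8 (remaining 9 GB)
d12 (9 GB) → drive 8 (remaining 0 GB)
d13 (10 GB) → drive 9 (remaining 6 GB)
d14 (12 GB) → drive 10 (remaining 4 GB)
d15 (14 GB) → drive 11 (remaining 2 GB)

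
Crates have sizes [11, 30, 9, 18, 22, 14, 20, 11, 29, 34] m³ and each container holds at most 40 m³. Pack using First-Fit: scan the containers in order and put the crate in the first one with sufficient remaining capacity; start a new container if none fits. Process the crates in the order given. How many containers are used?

11 m³ → container 1 (remaining 29 m³)
30 m³ → container 2 (remaining 10 m³)
9 m³ → container 1 (remaining 20 m³)
18 m³ → container 1 (remaining 2 m³)
22 m³ → container 3 (remaining 18 m³)
14 m³ → container 3 (remaining 4 m³)
20 m³ → container 4 (remaining 20 m³)
11 m³ → container 4 (remaining 9 m³)
29 m³ → container 5 (remaining 11 m³)
34 m³ → container 6 (remaining 6 m³)
Final containers: [11,9,18] [30] [22,14] [20,11] [29] [34].

6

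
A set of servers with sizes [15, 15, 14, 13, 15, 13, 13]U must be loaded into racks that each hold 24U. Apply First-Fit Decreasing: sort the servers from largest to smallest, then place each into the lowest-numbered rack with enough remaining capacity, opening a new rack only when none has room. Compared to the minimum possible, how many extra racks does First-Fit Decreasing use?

0

First-Fit Decreasing: [15] [15] [15] [14] [13] [13] [13] → 7 racks.
7 servers exceed 12U (half the capacity), and no two of those can share a rack, so at least 7 racks are needed.
So 7 is already optimal.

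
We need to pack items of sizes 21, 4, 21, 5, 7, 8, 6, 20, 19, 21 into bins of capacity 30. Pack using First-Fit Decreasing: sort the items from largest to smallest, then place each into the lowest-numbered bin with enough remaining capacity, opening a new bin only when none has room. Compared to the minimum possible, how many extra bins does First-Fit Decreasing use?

First-Fit Decreasing: [21,8] [21,7] [21,6] [20,5,4] [19] → 5 bins.
Total size 132; any packing needs at least ⌈132/30⌉ = 5 bins.
So 5 is already optimal.

0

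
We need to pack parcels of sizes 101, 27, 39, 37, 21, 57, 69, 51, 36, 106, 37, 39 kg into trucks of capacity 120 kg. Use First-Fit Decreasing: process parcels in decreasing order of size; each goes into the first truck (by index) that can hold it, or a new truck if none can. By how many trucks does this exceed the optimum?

0

First-Fit Decreasing: [106] [101] [69,51] [57,39,21] [39,37,37] [36,27] → 6 trucks.
Total size 620 kg; any packing needs at least ⌈620/120⌉ = 6 trucks.
So 6 is already optimal.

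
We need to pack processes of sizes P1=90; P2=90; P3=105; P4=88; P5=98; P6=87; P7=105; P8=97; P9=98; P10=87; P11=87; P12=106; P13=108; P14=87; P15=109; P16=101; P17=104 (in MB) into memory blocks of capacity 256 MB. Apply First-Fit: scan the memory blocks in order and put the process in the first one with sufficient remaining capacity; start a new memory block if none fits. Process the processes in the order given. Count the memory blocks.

9 memory blocks

Put P1 (90 MB) in memory block 1; 166 MB remain.
Put P2 (90 MB) in memory block 1; 76 MB remain.
Put P3 (105 MB) in memory block 2; 151 MB remain.
Put P4 (88 MB) in memory block 2; 63 MB remain.
Put P5 (98 MB) in memory block 3; 158 MB remain.
Put P6 (87 MB) in memory block 3; 71 MB remain.
Put P7 (105 MB) in memory block 4; 151 MB remain.
Put P8 (97 MB) in memory block 4; 54 MB remain.
Put P9 (98 MB) in memory block 5; 158 MB remain.
Put P10 (87 MB) in memory block 5; 71 MB remain.
Put P11 (87 MB) in memory block 6; 169 MB remain.
Put P12 (106 MB) in memory block 6; 63 MB remain.
Put P13 (108 MB) in memory block 7; 148 MB remain.
Put P14 (87 MB) in memory block 7; 61 MB remain.
Put P15 (109 MB) in memory block 8; 147 MB remain.
Put P16 (101 MB) in memory block 8; 46 MB remain.
Put P17 (104 MB) in memory block 9; 152 MB remain.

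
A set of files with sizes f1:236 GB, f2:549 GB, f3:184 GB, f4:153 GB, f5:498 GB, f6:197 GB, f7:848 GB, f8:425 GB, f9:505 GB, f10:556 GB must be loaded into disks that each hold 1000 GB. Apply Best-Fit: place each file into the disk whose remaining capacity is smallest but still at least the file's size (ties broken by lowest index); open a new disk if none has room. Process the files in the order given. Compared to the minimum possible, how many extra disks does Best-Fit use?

Best-Fit: [236,549,184] [153,498,197] [848] [425,505] [556] → 5 disks.
Total size 4151 GB; any packing needs at least ⌈4151/1000⌉ = 5 disks.
So 5 is already optimal.

0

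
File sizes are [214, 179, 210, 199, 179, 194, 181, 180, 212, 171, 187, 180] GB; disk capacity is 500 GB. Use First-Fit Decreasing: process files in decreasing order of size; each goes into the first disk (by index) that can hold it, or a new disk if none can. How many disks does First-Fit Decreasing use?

6

Sorted descending: 214, 212, 210, 199, 194, 187, 181, 180, 180, 179, 179, 171.
214 GB → disk 1 (remaining 286 GB)
212 GB → disk 1 (remaining 74 GB)
210 GB → disk 2 (remaining 290 GB)
199 GB → disk 2 (remaining 91 GB)
194 GB → disk 3 (remaining 306 GB)
187 GB → disk 3 (remaining 119 GB)
181 GB → disk 4 (remaining 319 GB)
180 GB → disk 4 (remaining 139 GB)
180 GB → disk 5 (remaining 320 GB)
179 GB → disk 5 (remaining 141 GB)
179 GB → disk 6 (remaining 321 GB)
171 GB → disk 6 (remaining 150 GB)
Final disks: [214,212] [210,199] [194,187] [181,180] [180,179] [179,171].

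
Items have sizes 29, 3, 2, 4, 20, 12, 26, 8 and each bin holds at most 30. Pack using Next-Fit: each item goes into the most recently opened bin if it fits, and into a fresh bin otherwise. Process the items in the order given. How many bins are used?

5

29 → bin 1 (remaining 1)
3 → bin 2 (remaining 27)
2 → bin 2 (remaining 25)
4 → bin 2 (remaining 21)
20 → bin 2 (remaining 1)
12 → bin 3 (remaining 18)
26 → bin 4 (remaining 4)
8 → bin 5 (remaining 22)
Final bins: [29] [3,2,4,20] [12] [26] [8].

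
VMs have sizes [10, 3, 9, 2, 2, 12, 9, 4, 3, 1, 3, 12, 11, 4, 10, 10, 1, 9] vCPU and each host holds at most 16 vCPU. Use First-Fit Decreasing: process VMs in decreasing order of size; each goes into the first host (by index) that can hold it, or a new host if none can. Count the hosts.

Sorted descending: 12, 12, 11, 10, 10, 10, 9, 9, 9, 4, 4, 3, 3, 3, 2, 2, 1, 1.
host 1: place 12 vCPU, 4 vCPU left
host 2: place 12 vCPU, 4 vCPU left
host 3: place 11 vCPU, 5 vCPU left
host 4: place 10 vCPU, 6 vCPU left
host 5: place 10 vCPU, 6 vCPU left
host 6: place 10 vCPU, 6 vCPU left
host 7: place 9 vCPU, 7 vCPU left
host 8: place 9 vCPU, 7 vCPU left
host 9: place 9 vCPU, 7 vCPU left
host 1: place 4 vCPU, 0 vCPU left
host 2: place 4 vCPU, 0 vCPU left
host 3: place 3 vCPU, 2 vCPU left
host 4: place 3 vCPU, 3 vCPU left
host 4: place 3 vCPU, 0 vCPU left
host 3: place 2 vCPU, 0 vCPU left
host 5: place 2 vCPU, 4 vCPU left
host 5: place 1 vCPU, 3 vCPU left
host 5: place 1 vCPU, 2 vCPU left
Final hosts: [12,4] [12,4] [11,3,2] [10,3,3] [10,2,1,1] [10] [9] [9] [9].

9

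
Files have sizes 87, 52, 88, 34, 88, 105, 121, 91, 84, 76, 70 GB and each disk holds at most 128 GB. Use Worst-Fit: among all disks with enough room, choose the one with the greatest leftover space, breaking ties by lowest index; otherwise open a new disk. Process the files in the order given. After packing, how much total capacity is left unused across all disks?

384

87 GB → disk 1 (remaining 41 GB)
52 GB → disk 2 (remaining 76 GB)
88 GB → disk 3 (remaining 40 GB)
34 GB → disk 2 (remaining 42 GB)
88 GB → disk 4 (remaining 40 GB)
105 GB → disk 5 (remaining 23 GB)
121 GB → disk 6 (remaining 7 GB)
91 GB → disk 7 (remaining 37 GB)
84 GB → disk 8 (remaining 44 GB)
76 GB → disk 9 (remaining 52 GB)
70 GB → disk 10 (remaining 58 GB)
10 disks × 128 GB = 1280 GB; used 896 GB; unused 384 GB.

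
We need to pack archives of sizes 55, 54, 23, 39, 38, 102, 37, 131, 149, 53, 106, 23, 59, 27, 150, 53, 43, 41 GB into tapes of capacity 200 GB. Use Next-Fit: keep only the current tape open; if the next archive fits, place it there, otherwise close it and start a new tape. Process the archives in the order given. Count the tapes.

8 tapes

Put 55 GB in tape 1; 145 GB remain.
Put 54 GB in tape 1; 91 GB remain.
Put 23 GB in tape 1; 68 GB remain.
Put 39 GB in tape 1; 29 GB remain.
Put 38 GB in tape 2; 162 GB remain.
Put 102 GB in tape 2; 60 GB remain.
Put 37 GB in tape 2; 23 GB remain.
Put 131 GB in tape 3; 69 GB remain.
Put 149 GB in tape 4; 51 GB remain.
Put 53 GB in tape 5; 147 GB remain.
Put 106 GB in tape 5; 41 GB remain.
Put 23 GB in tape 5; 18 GB remain.
Put 59 GB in tape 6; 141 GB remain.
Put 27 GB in tape 6; 114 GB remain.
Put 150 GB in tape 7; 50 GB remain.
Put 53 GB in tape 8; 147 GB remain.
Put 43 GB in tape 8; 104 GB remain.
Put 41 GB in tape 8; 63 GB remain.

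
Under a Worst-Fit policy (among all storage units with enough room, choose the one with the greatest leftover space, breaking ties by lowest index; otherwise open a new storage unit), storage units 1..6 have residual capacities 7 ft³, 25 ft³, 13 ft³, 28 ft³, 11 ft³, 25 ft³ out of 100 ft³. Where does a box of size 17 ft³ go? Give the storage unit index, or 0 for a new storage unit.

Storage units with room: storage unit 2 (25 ft³), storage unit 4 (28 ft³), storage unit 6 (25 ft³).
Most room is storage unit 4 with 28 ft³ free.

4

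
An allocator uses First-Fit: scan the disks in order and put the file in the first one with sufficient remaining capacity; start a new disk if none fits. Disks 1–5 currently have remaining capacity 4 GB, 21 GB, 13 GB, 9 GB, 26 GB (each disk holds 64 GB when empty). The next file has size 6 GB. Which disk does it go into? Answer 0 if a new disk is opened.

2

Disks with room: disk 2 (21 GB), disk 3 (13 GB), disk 4 (9 GB), disk 5 (26 GB).
The first with room is disk 2.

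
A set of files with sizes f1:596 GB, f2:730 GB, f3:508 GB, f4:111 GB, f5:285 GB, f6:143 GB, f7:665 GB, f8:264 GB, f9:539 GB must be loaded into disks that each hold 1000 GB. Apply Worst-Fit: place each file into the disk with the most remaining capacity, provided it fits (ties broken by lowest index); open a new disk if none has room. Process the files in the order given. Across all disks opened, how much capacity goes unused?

Put f1 (596 GB) in disk 1; 404 GB remain.
Put f2 (730 GB) in disk 2; 270 GB remain.
Put f3 (508 GB) in disk 3; 492 GB remain.
Put f4 (111 GB) in disk 3; 381 GB remain.
Put f5 (285 GB) in disk 1; 119 GB remain.
Put f6 (143 GB) in disk 3; 238 GB remain.
Put f7 (665 GB) in disk 4; 335 GB remain.
Put f8 (264 GB) in disk 4; 71 GB remain.
Put f9 (539 GB) in disk 5; 461 GB remain.
5 disks × 1000 GB = 5000 GB; used 3841 GB; unused 1159 GB.

1159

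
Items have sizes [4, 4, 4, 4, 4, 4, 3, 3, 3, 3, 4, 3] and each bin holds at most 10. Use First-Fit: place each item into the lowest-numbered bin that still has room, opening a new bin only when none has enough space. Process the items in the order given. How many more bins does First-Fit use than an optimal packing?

0

First-Fit: [4,4] [4,4] [4,4] [3,3,3] [3,4,3] → 5 bins.
Total size 43; any packing needs at least ⌈43/10⌉ = 5 bins.
So 5 is already optimal.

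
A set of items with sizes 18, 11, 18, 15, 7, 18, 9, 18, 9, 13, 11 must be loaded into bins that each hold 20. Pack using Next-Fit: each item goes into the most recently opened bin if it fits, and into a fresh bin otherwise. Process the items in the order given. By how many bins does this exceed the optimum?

3

Next-Fit: [18] [11] [18] [15] [7] [18] [9] [18] [9] [13] [11] → 11 bins.
Total size 147; any packing needs at least ⌈147/20⌉ = 8 bins.
An optimal packing achieves that bound: [18] [18] [18] [18] [15] [13,7] [11,9] [11,9] → 8 bins.
Excess: 11 − 8 = 3.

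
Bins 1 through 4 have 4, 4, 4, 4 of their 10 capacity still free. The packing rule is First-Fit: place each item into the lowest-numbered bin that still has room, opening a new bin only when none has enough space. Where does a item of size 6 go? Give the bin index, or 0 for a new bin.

No bin has ≥ 6 free, so a new bin is opened.

0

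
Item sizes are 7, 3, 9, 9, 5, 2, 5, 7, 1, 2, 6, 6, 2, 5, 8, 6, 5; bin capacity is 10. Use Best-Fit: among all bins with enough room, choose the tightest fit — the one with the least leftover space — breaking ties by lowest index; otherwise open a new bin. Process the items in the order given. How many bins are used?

7 → bin 1 (remaining 3)
3 → bin 1 (remaining 0)
9 → bin 2 (remaining 1)
9 → bin 3 (remaining 1)
5 → bin 4 (remaining 5)
2 → bin 4 (remaining 3)
5 → bin 5 (remaining 5)
7 → bin 6 (remaining 3)
1 → bin 2 (remaining 0)
2 → bin 4 (remaining 1)
6 → bin 7 (remaining 4)
6 → bin 8 (remaining 4)
2 → bin 6 (remaining 1)
5 → bin 5 (remaining 0)
8 → bin 9 (remaining 2)
6 → bin 10 (remaining 4)
5 → bin 11 (remaining 5)

11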